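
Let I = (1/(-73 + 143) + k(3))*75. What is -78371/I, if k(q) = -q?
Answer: 1097194/3135 ≈ 349.98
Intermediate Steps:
I = -3135/14 (I = (1/(-73 + 143) - 1*3)*75 = (1/70 - 3)*75 = -209/70*75 = -3135/14 ≈ -223.93)
-78371/I = -78371/(-3135/14) = -78371*(-14/3135) = 1097194/3135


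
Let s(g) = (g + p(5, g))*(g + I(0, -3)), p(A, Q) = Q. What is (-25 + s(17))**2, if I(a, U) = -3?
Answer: 203401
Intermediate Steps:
s(g) = 2*g*(-3 + g) (s(g) = (g + g)*(g - 3) = (2*g)*(-3 + g) = 2*g*(-3 + g))
(-25 + s(17))**2 = (-25 + 2*17*(-3 + 17))**2 = (-25 + 2*17*14)**2 = (-25 + 476)**2 = 451**2 = 203401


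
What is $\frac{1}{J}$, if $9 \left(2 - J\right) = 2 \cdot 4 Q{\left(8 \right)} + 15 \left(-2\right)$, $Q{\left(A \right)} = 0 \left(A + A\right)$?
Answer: $\frac{3}{16} \approx 0.1875$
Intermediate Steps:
$Q{\left(A \right)} = 0$ ($Q{\left(A \right)} = 0 \cdot 2 A = 0$)
$J = \frac{16}{3}$ ($J = 2 - \frac{2 \cdot 4 \cdot 0 + 15 \left(-2\right)}{9} = 2 - \frac{8 \cdot 0 - 30}{9} = 2 - \frac{0 - 30}{9} = 2 - - \frac{10}{3} = 2 + \frac{10}{3} = \frac{16}{3} \approx 5.3333$)
$\frac{1}{J} = \frac{1}{\frac{16}{3}} = \frac{3}{16}$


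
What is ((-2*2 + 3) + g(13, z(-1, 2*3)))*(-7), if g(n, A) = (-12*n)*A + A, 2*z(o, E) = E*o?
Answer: -3248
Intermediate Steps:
z(o, E) = E*o/2 (z(o, E) = (E*o)/2 = E*o/2)
g(n, A) = A - 12*A*n (g(n, A) = -12*A*n + A = A - 12*A*n)
((-2*2 + 3) + g(13, z(-1, 2*3)))*(-7) = ((-2*2 + 3) + ((1/2)*(2*3)*(-1))*(1 - 12*13))*(-7) = ((-4 + 3) + ((1/2)*6*(-1))*(1 - 156))*(-7) = (-1 - 3*(-155))*(-7) = (-1 + 465)*(-7) = 464*(-7) = -3248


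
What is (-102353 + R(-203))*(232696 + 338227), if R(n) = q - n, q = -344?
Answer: -58516181962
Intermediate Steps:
R(n) = -344 - n
(-102353 + R(-203))*(232696 + 338227) = (-102353 + (-344 - 1*(-203)))*(232696 + 338227) = (-102353 + (-344 + 203))*570923 = (-102353 - 141)*570923 = -102494*570923 = -58516181962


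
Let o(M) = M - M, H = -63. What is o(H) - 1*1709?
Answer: -1709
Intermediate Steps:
o(M) = 0
o(H) - 1*1709 = 0 - 1*1709 = 0 - 1709 = -1709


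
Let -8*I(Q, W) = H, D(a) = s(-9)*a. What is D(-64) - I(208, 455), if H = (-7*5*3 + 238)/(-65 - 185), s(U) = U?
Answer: 1151867/2000 ≈ 575.93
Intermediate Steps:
D(a) = -9*a
H = -133/250 (H = (-35*3 + 238)/(-250) = (-105 + 238)*(-1/250) = 133*(-1/250) = -133/250 ≈ -0.53200)
I(Q, W) = 133/2000 (I(Q, W) = -⅛*(-133/250) = 133/2000)
D(-64) - I(208, 455) = -9*(-64) - 1*133/2000 = 576 - 133/2000 = 1151867/2000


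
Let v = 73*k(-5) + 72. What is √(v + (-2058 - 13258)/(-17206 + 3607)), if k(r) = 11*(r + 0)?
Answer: 341*I*√696571/4533 ≈ 62.784*I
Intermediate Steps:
k(r) = 11*r
v = -3943 (v = 73*(11*(-5)) + 72 = 73*(-55) + 72 = -4015 + 72 = -3943)
√(v + (-2058 - 13258)/(-17206 + 3607)) = √(-3943 + (-2058 - 13258)/(-17206 + 3607)) = √(-3943 - 15316/(-13599)) = √(-3943 - 15316*(-1/13599)) = √(-3943 + 15316/13599) = √(-53605541/13599) = 341*I*√696571/4533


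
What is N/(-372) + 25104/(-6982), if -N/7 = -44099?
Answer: -1082316607/1298652 ≈ -833.42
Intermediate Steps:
N = 308693 (N = -7*(-44099) = 308693)
N/(-372) + 25104/(-6982) = 308693/(-372) + 25104/(-6982) = 308693*(-1/372) + 25104*(-1/6982) = -308693/372 - 12552/3491 = -1082316607/1298652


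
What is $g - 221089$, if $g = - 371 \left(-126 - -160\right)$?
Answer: $-233703$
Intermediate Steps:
$g = -12614$ ($g = - 371 \left(-126 + 160\right) = \left(-371\right) 34 = -12614$)
$g - 221089 = -12614 - 221089 = -233703$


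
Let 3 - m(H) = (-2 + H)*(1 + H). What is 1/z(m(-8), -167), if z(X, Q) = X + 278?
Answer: 1/211 ≈ 0.0047393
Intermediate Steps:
m(H) = 3 - (1 + H)*(-2 + H) (m(H) = 3 - (-2 + H)*(1 + H) = 3 - (1 + H)*(-2 + H))
z(X, Q) = 278 + X
1/z(m(-8), -167) = 1/(278 + (5 - 8 - 1*(-8)**2)) = 1/(278 + (5 - 8 - 1*64)) = 1/(278 + (5 - 8 - 64)) = 1/(278 - 67) = 1/211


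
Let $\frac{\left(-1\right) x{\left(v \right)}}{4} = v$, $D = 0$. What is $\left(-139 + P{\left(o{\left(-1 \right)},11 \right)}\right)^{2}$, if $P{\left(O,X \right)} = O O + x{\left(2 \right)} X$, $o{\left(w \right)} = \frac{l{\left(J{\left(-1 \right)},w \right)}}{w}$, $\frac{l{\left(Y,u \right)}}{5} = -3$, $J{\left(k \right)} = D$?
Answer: $4$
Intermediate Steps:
$J{\left(k \right)} = 0$
$l{\left(Y,u \right)} = -15$ ($l{\left(Y,u \right)} = 5 \left(-3\right) = -15$)
$o{\left(w \right)} = - \frac{15}{w}$
$x{\left(v \right)} = - 4 v$
$P{\left(O,X \right)} = O^{2} - 8 X$ ($P{\left(O,X \right)} = O O + \left(-4\right) 2 X = O^{2} - 8 X$)
$\left(-139 + P{\left(o{\left(-1 \right)},11 \right)}\right)^{2} = \left(-139 + \left(\left(- \frac{15}{-1}\right)^{2} - 88\right)\right)^{2} = \left(-139 - \left(88 - \left(\left(-15\right) \left(-1\right)\right)^{2}\right)\right)^{2} = \left(-139 - \left(88 - 15^{2}\right)\right)^{2} = \left(-139 + \left(225 - 88\right)\right)^{2} = \left(-139 + 137\right)^{2} = \left(-2\right)^{2} = 4$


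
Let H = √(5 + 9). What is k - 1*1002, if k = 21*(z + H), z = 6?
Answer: -876 + 21*√14 ≈ -797.42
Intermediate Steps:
H = √14 ≈ 3.7417
k = 126 + 21*√14 (k = 21*(6 + √14) = 126 + 21*√14 ≈ 204.57)
k - 1*1002 = (126 + 21*√14) - 1*1002 = (126 + 21*√14) - 1002 = -876 + 21*√14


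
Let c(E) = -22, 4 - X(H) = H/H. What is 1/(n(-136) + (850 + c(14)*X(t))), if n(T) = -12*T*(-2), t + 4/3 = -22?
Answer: -1/2480 ≈ -0.00040323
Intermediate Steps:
t = -70/3 (t = -4/3 - 22 = -70/3 ≈ -23.333)
X(H) = 3 (X(H) = 4 - H/H = 4 - 1*1 = 4 - 1 = 3)
n(T) = 24*T
1/(n(-136) + (850 + c(14)*X(t))) = 1/(24*(-136) + (850 - 22*3)) = 1/(-3264 + (850 - 66)) = 1/(-3264 + 784) = 1/(-2480) = -1/2480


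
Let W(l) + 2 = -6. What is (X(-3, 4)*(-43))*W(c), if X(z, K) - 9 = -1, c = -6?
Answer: 2752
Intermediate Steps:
W(l) = -8 (W(l) = -2 - 6 = -8)
X(z, K) = 8 (X(z, K) = 9 - 1 = 8)
(X(-3, 4)*(-43))*W(c) = (8*(-43))*(-8) = -344*(-8) = 2752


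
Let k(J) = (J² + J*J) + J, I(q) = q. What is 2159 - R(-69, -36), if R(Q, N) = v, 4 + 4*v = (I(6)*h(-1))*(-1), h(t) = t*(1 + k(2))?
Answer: 4287/2 ≈ 2143.5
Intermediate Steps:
k(J) = J + 2*J² (k(J) = (J² + J²) + J = 2*J² + J = J + 2*J²)
h(t) = 11*t (h(t) = t*(1 + 2*(1 + 2*2)) = t*(1 + 2*(1 + 4)) = t*(1 + 2*5) = t*(1 + 10) = t*11 = 11*t)
v = 31/2 (v = -1 + ((6*(11*(-1)))*(-1))/4 = -1 + ((6*(-11))*(-1))/4 = -1 + (-66*(-1))/4 = -1 + (¼)*66 = -1 + 33/2 = 31/2 ≈ 15.500)
R(Q, N) = 31/2
2159 - R(-69, -36) = 2159 - 1*31/2 = 2159 - 31/2 = 4287/2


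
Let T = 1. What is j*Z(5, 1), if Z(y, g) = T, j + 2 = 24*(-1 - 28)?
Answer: -698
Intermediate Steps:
j = -698 (j = -2 + 24*(-1 - 28) = -2 + 24*(-29) = -2 - 696 = -698)
Z(y, g) = 1
j*Z(5, 1) = -698*1 = -698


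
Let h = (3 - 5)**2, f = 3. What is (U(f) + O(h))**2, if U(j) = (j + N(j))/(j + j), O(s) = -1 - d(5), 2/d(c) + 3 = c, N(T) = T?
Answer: 1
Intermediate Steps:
d(c) = 2/(-3 + c)
h = 4 (h = (-2)**2 = 4)
O(s) = -2 (O(s) = -1 - 2/(-3 + 5) = -1 - 2/2 = -1 - 1*1 = -1 - 1 = -2)
U(j) = 1 (U(j) = (j + j)/(j + j) = (2*j)/((2*j)) = (2*j)*(1/(2*j)) = 1)
(U(f) + O(h))**2 = (1 - 2)**2 = (-1)**2 = 1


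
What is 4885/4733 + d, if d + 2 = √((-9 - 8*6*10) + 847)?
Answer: -4581/4733 + √358 ≈ 17.953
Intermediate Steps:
d = -2 + √358 (d = -2 + √((-9 - 8*6*10) + 847) = -2 + √((-9 - 48*10) + 847) = -2 + √((-9 - 480) + 847) = -2 + √(-489 + 847) = -2 + √358 ≈ 16.921)
4885/4733 + d = 4885/4733 + (-2 + √358) = -4581/4733 + √358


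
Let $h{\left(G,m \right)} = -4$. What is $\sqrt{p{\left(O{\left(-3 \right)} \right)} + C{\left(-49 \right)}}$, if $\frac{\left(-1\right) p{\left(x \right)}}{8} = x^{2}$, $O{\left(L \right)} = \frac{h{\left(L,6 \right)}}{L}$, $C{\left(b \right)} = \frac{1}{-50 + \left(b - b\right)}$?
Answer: $\frac{i \sqrt{12818}}{30} \approx 3.7739 i$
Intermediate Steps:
$C{\left(b \right)} = - \frac{1}{50}$ ($C{\left(b \right)} = \frac{1}{-50 + 0} = \frac{1}{-50} = - \frac{1}{50}$)
$O{\left(L \right)} = - \frac{4}{L}$
$p{\left(x \right)} = - 8 x^{2}$
$\sqrt{p{\left(O{\left(-3 \right)} \right)} + C{\left(-49 \right)}} = \sqrt{- 8 \left(- \frac{4}{-3}\right)^{2} - \frac{1}{50}} = \sqrt{- 8 \left(\left(-4\right) \left(- \frac{1}{3}\right)\right)^{2} - \frac{1}{50}} = \sqrt{- 8 \left(\frac{4}{3}\right)^{2} - \frac{1}{50}} = \sqrt{\left(-8\right) \frac{16}{9} - \frac{1}{50}} = \sqrt{- \frac{128}{9} - \frac{1}{50}} = \sqrt{- \frac{6409}{450}} = \frac{i \sqrt{12818}}{30}$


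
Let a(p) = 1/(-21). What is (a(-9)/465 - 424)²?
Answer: 17142589210321/95355225 ≈ 1.7978e+5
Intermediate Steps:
a(p) = -1/21
(a(-9)/465 - 424)² = (-1/21/465 - 424)² = (-1/21*1/465 - 424)² = (-1/9765 - 424)² = (-4140361/9765)² = 17142589210321/95355225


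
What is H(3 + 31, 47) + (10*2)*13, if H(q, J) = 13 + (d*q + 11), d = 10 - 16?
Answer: 80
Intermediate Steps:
d = -6
H(q, J) = 24 - 6*q (H(q, J) = 13 + (-6*q + 11) = 13 + (11 - 6*q) = 24 - 6*q)
H(3 + 31, 47) + (10*2)*13 = (24 - 6*(3 + 31)) + (10*2)*13 = (24 - 6*34) + 20*13 = (24 - 204) + 260 = -180 + 260 = 80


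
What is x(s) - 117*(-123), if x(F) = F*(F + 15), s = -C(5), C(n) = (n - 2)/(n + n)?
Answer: 1438659/100 ≈ 14387.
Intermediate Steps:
C(n) = (-2 + n)/(2*n) (C(n) = (-2 + n)/((2*n)) = (-2 + n)*(1/(2*n)) = (-2 + n)/(2*n))
s = -3/10 (s = -(-2 + 5)/(2*5) = -3/(2*5) = -1*3/10 = -3/10 ≈ -0.30000)
x(F) = F*(15 + F)
x(s) - 117*(-123) = -3*(15 - 3/10)/10 - 117*(-123) = -3/10*147/10 + 14391 = -441/100 + 14391 = 1438659/100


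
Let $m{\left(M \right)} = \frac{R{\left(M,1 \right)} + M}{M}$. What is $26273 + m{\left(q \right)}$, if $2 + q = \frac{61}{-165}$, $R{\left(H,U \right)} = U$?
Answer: $\frac{10272969}{391} \approx 26274.0$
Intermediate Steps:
$q = - \frac{391}{165}$ ($q = -2 + \frac{61}{-165} = -2 + 61 \left(- \frac{1}{165}\right) = -2 - \frac{61}{165} = - \frac{391}{165} \approx -2.3697$)
$m{\left(M \right)} = \frac{1 + M}{M}$
$26273 + m{\left(q \right)} = 26273 + \frac{1 - \frac{391}{165}}{- \frac{391}{165}} = 26273 - - \frac{226}{391} = 26273 + \frac{226}{391} = \frac{10272969}{391}$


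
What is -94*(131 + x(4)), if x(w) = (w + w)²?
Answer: -18330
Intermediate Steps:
x(w) = 4*w² (x(w) = (2*w)² = 4*w²)
-94*(131 + x(4)) = -94*(131 + 4*4²) = -94*(131 + 4*16) = -94*(131 + 64) = -94*195 = -18330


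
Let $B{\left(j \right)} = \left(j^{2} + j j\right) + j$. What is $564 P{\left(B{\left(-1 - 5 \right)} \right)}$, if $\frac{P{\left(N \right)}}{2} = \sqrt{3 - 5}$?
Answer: $1128 i \sqrt{2} \approx 1595.2 i$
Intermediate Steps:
$B{\left(j \right)} = j + 2 j^{2}$ ($B{\left(j \right)} = \left(j^{2} + j^{2}\right) + j = 2 j^{2} + j = j + 2 j^{2}$)
$P{\left(N \right)} = 2 i \sqrt{2}$ ($P{\left(N \right)} = 2 \sqrt{3 - 5} = 2 \sqrt{-2} = 2 i \sqrt{2}$)
$564 P{\left(B{\left(-1 - 5 \right)} \right)} = 564 \cdot 2 i \sqrt{2} = 1128 i \sqrt{2}$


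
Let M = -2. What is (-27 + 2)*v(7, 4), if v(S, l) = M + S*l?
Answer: -650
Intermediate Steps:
v(S, l) = -2 + S*l
(-27 + 2)*v(7, 4) = (-27 + 2)*(-2 + 7*4) = -25*(-2 + 28) = -25*26 = -650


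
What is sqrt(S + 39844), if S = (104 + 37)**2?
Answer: 5*sqrt(2389) ≈ 244.39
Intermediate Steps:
S = 19881 (S = 141**2 = 19881)
sqrt(S + 39844) = sqrt(19881 + 39844) = sqrt(59725) = 5*sqrt(2389)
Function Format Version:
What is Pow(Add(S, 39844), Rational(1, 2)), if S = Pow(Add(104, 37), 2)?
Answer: Mul(5, Pow(2389, Rational(1, 2))) ≈ 244.39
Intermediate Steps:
S = 19881 (S = Pow(141, 2) = 19881)
Pow(Add(S, 39844), Rational(1, 2)) = Pow(Add(19881, 39844), Rational(1, 2)) = Pow(59725, Rational(1, 2)) = Mul(5, Pow(2389, Rational(1, 2)))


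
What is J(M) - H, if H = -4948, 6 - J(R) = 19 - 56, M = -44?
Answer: 4991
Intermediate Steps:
J(R) = 43 (J(R) = 6 - (19 - 56) = 6 - 1*(-37) = 6 + 37 = 43)
J(M) - H = 43 - 1*(-4948) = 43 + 4948 = 4991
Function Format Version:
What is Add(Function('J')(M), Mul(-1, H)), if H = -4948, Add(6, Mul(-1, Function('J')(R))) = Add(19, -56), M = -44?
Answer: 4991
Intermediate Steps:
Function('J')(R) = 43 (Function('J')(R) = Add(6, Mul(-1, Add(19, -56))) = Add(6, Mul(-1, -37)) = Add(6, 37) = 43)
Add(Function('J')(M), Mul(-1, H)) = Add(43, Mul(-1, -4948)) = Add(43, 4948) = 4991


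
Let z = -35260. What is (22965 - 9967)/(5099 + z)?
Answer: -12998/30161 ≈ -0.43095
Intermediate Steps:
(22965 - 9967)/(5099 + z) = (22965 - 9967)/(5099 - 35260) = 12998/(-30161) = 12998*(-1/30161) = -12998/30161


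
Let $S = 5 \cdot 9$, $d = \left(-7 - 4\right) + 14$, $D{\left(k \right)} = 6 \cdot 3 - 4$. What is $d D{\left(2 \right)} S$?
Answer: $1890$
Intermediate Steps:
$D{\left(k \right)} = 14$ ($D{\left(k \right)} = 18 - 4 = 14$)
$d = 3$ ($d = -11 + 14 = 3$)
$S = 45$
$d D{\left(2 \right)} S = 3 \cdot 14 \cdot 45 = 42 \cdot 45 = 1890$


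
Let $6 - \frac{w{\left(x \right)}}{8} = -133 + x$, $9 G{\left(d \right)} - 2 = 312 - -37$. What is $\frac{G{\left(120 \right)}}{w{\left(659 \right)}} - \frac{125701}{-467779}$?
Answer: $\frac{38820983}{149689280} \approx 0.25934$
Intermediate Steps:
$G{\left(d \right)} = 39$ ($G{\left(d \right)} = \frac{2}{9} + \frac{312 - -37}{9} = \frac{2}{9} + \frac{312 + 37}{9} = \frac{2}{9} + \frac{1}{9} \cdot 349 = \frac{2}{9} + \frac{349}{9} = 39$)
$w{\left(x \right)} = 1112 - 8 x$ ($w{\left(x \right)} = 48 - 8 \left(-133 + x\right) = 48 - \left(-1064 + 8 x\right) = 1112 - 8 x$)
$\frac{G{\left(120 \right)}}{w{\left(659 \right)}} - \frac{125701}{-467779} = \frac{39}{1112 - 5272} - \frac{125701}{-467779} = \frac{39}{1112 - 5272} - - \frac{125701}{467779} = \frac{39}{-4160} + \frac{125701}{467779} = 39 \left(- \frac{1}{4160}\right) + \frac{125701}{467779} = - \frac{3}{320} + \frac{125701}{467779} = \frac{38820983}{149689280}$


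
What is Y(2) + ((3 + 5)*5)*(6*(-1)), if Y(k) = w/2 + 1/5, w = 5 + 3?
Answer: -1179/5 ≈ -235.80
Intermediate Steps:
w = 8
Y(k) = 21/5 (Y(k) = 8/2 + 1/5 = 8*(½) + 1*(⅕) = 4 + ⅕ = 21/5)
Y(2) + ((3 + 5)*5)*(6*(-1)) = 21/5 + ((3 + 5)*5)*(6*(-1)) = 21/5 + (8*5)*(-6) = 21/5 + 40*(-6) = 21/5 - 240 = -1179/5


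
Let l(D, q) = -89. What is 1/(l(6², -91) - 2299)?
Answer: -1/2388 ≈ -0.00041876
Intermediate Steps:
1/(l(6², -91) - 2299) = 1/(-89 - 2299) = 1/(-2388) = -1/2388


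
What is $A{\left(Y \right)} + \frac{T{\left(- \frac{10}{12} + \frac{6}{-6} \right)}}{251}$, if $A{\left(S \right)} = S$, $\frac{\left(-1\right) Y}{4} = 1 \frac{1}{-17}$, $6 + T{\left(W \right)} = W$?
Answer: $\frac{5225}{25602} \approx 0.20409$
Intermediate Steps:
$T{\left(W \right)} = -6 + W$
$Y = \frac{4}{17}$ ($Y = - 4 \cdot 1 \frac{1}{-17} = - 4 \cdot 1 \left(- \frac{1}{17}\right) = \left(-4\right) \left(- \frac{1}{17}\right) = \frac{4}{17} \approx 0.23529$)
$A{\left(Y \right)} + \frac{T{\left(- \frac{10}{12} + \frac{6}{-6} \right)}}{251} = \frac{4}{17} + \frac{-6 + \left(- \frac{10}{12} + \frac{6}{-6}\right)}{251} = \frac{4}{17} + \left(-6 + \left(\left(-10\right) \frac{1}{12} + 6 \left(- \frac{1}{6}\right)\right)\right) \frac{1}{251} = \frac{4}{17} + \left(-6 - \frac{11}{6}\right) \frac{1}{251} = \frac{4}{17} - \frac{47}{1506} = \frac{5225}{25602}$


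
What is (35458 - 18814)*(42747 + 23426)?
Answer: 1101383412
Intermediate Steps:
(35458 - 18814)*(42747 + 23426) = 16644*66173 = 1101383412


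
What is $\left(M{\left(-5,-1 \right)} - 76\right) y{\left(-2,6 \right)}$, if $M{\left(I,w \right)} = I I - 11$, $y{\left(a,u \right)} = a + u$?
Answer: $-248$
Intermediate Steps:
$M{\left(I,w \right)} = -11 + I^{2}$ ($M{\left(I,w \right)} = I^{2} - 11 = -11 + I^{2}$)
$\left(M{\left(-5,-1 \right)} - 76\right) y{\left(-2,6 \right)} = \left(\left(-11 + \left(-5\right)^{2}\right) - 76\right) \left(-2 + 6\right) = \left(\left(-11 + 25\right) - 76\right) 4 = \left(14 - 76\right) 4 = \left(-62\right) 4 = -248$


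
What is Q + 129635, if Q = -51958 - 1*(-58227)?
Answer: 135904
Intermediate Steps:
Q = 6269 (Q = -51958 + 58227 = 6269)
Q + 129635 = 6269 + 129635 = 135904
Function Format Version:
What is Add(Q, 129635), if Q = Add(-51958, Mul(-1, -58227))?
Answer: 135904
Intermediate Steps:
Q = 6269 (Q = Add(-51958, 58227) = 6269)
Add(Q, 129635) = Add(6269, 129635) = 135904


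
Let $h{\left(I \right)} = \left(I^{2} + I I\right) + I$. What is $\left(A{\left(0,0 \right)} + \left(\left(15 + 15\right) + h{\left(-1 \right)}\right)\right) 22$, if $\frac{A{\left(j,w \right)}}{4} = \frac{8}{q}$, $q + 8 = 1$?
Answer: $\frac{4070}{7} \approx 581.43$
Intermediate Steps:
$q = -7$ ($q = -8 + 1 = -7$)
$A{\left(j,w \right)} = - \frac{32}{7}$ ($A{\left(j,w \right)} = 4 \frac{8}{-7} = 4 \cdot 8 \left(- \frac{1}{7}\right) = 4 \left(- \frac{8}{7}\right) = - \frac{32}{7}$)
$h{\left(I \right)} = I + 2 I^{2}$ ($h{\left(I \right)} = \left(I^{2} + I^{2}\right) + I = 2 I^{2} + I = I + 2 I^{2}$)
$\left(A{\left(0,0 \right)} + \left(\left(15 + 15\right) + h{\left(-1 \right)}\right)\right) 22 = \left(- \frac{32}{7} + \left(\left(15 + 15\right) - \left(1 + 2 \left(-1\right)\right)\right)\right) 22 = \left(- \frac{32}{7} + \left(30 - \left(1 - 2\right)\right)\right) 22 = \left(- \frac{32}{7} + \left(30 - -1\right)\right) 22 = \left(- \frac{32}{7} + \left(30 + 1\right)\right) 22 = \left(- \frac{32}{7} + 31\right) 22 = \frac{185}{7} \cdot 22 = \frac{4070}{7}$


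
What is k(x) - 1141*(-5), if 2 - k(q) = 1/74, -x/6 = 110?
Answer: 422317/74 ≈ 5707.0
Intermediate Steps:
x = -660 (x = -6*110 = -660)
k(q) = 147/74 (k(q) = 2 - 1/74 = 147/74)
k(x) - 1141*(-5) = 147/74 - 1141*(-5) = 147/74 + 5705 = 422317/74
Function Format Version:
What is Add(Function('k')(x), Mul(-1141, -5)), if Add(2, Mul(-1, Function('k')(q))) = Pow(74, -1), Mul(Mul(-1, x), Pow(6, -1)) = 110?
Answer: Rational(422317, 74) ≈ 5707.0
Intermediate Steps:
x = -660 (x = Mul(-6, 110) = -660)
Function('k')(q) = Rational(147, 74) (Function('k')(q) = Add(2, Mul(-1, Pow(74, -1))) = Add(2, Mul(-1, Rational(1, 74))) = Add(2, Rational(-1, 74)) = Rational(147, 74))
Add(Function('k')(x), Mul(-1141, -5)) = Add(Rational(147, 74), Mul(-1141, -5)) = Add(Rational(147, 74), 5705) = Rational(422317, 74)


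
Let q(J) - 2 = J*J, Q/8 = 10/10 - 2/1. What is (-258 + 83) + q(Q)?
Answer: -109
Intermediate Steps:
Q = -8 (Q = 8*(10/10 - 2/1) = 8*(10*(1/10) - 2*1) = 8*(1 - 2) = 8*(-1) = -8)
q(J) = 2 + J**2 (q(J) = 2 + J*J = 2 + J**2)
(-258 + 83) + q(Q) = (-258 + 83) + (2 + (-8)**2) = -175 + (2 + 64) = -175 + 66 = -109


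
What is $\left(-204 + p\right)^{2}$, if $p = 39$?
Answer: $27225$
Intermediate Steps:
$\left(-204 + p\right)^{2} = \left(-204 + 39\right)^{2} = \left(-165\right)^{2} = 27225$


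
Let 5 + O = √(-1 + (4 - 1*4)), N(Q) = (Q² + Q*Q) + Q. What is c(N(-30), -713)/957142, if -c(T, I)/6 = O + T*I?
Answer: 3786045/478571 - 3*I/478571 ≈ 7.9111 - 6.2687e-6*I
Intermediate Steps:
N(Q) = Q + 2*Q² (N(Q) = (Q² + Q²) + Q = 2*Q² + Q = Q + 2*Q²)
O = -5 + I (O = -5 + √(-1 + (4 - 1*4)) = -5 + √(-1 + (4 - 4)) = -5 + √(-1 + 0) = -5 + √(-1) = -5 + I ≈ -5.0 + 1.0*I)
c(T, I) = 30 - 6*I - 6*I*T (c(T, I) = -6*((-5 + I) + T*I) = -6*((-5 + I) + I*T) = -6*(-5 + I + I*T) = 30 - 6*I - 6*I*T)
c(N(-30), -713)/957142 = (30 - 6*I - 6*(-713)*(-30*(1 + 2*(-30))))/957142 = (30 - 6*I - 6*(-713)*(-30*(1 - 60)))*(1/957142) = (30 - 6*I - 6*(-713)*(-30*(-59)))*(1/957142) = (30 - 6*I - 6*(-713)*1770)*(1/957142) = (30 - 6*I + 7572060)*(1/957142) = (7572090 - 6*I)*(1/957142) = 3786045/478571 - 3*I/478571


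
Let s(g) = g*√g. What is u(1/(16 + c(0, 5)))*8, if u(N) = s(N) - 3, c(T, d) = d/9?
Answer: -24 + 216*√149/22201 ≈ -23.881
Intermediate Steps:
c(T, d) = d/9 (c(T, d) = d*(⅑) = d/9)
s(g) = g^(3/2)
u(N) = -3 + N^(3/2) (u(N) = N^(3/2) - 3 = -3 + N^(3/2))
u(1/(16 + c(0, 5)))*8 = (-3 + (1/(16 + (⅑)*5))^(3/2))*8 = (-3 + (1/(16 + 5/9))^(3/2))*8 = (-3 + (1/(149/9))^(3/2))*8 = (-3 + (9/149)^(3/2))*8 = (-3 + 27*√149/22201)*8 = -24 + 216*√149/22201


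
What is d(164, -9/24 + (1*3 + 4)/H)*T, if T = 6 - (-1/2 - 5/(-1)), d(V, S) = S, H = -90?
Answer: -163/240 ≈ -0.67917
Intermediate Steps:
T = 3/2 (T = 6 - (-1*½ - 5*(-1)) = 6 - (-½ + 5) = 6 - 1*9/2 = 6 - 9/2 = 3/2 ≈ 1.5000)
d(164, -9/24 + (1*3 + 4)/H)*T = (-9/24 + (1*3 + 4)/(-90))*(3/2) = (-9*1/24 + (3 + 4)*(-1/90))*(3/2) = (-3/8 + 7*(-1/90))*(3/2) = (-3/8 - 7/90)*(3/2) = -163/360*3/2 = -163/240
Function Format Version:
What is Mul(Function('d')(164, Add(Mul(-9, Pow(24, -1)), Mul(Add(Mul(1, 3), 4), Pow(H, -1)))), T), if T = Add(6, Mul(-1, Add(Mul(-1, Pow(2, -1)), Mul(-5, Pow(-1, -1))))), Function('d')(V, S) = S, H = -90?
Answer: Rational(-163, 240) ≈ -0.67917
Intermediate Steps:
T = Rational(3, 2) (T = Add(6, Mul(-1, Add(Mul(-1, Rational(1, 2)), Mul(-5, -1)))) = Add(6, Mul(-1, Add(Rational(-1, 2), 5))) = Add(6, Mul(-1, Rational(9, 2))) = Add(6, Rational(-9, 2)) = Rational(3, 2) ≈ 1.5000)
Mul(Function('d')(164, Add(Mul(-9, Pow(24, -1)), Mul(Add(Mul(1, 3), 4), Pow(H, -1)))), T) = Mul(Add(Mul(-9, Pow(24, -1)), Mul(Add(Mul(1, 3), 4), Pow(-90, -1))), Rational(3, 2)) = Mul(Add(Mul(-9, Rational(1, 24)), Mul(Add(3, 4), Rational(-1, 90))), Rational(3, 2)) = Mul(Add(Rational(-3, 8), Mul(7, Rational(-1, 90))), Rational(3, 2)) = Mul(Add(Rational(-3, 8), Rational(-7, 90)), Rational(3, 2)) = Mul(Rational(-163, 360), Rational(3, 2)) = Rational(-163, 240)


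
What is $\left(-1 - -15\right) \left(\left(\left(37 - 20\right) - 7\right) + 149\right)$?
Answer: $2226$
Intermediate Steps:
$\left(-1 - -15\right) \left(\left(\left(37 - 20\right) - 7\right) + 149\right) = \left(-1 + 15\right) \left(\left(17 - 7\right) + 149\right) = 14 \left(10 + 149\right) = 14 \cdot 159 = 2226$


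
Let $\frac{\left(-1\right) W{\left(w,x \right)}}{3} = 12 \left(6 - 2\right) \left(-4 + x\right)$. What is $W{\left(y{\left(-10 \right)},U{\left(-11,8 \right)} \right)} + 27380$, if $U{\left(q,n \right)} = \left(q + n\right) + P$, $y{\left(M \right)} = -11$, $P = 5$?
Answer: $27668$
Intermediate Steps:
$U{\left(q,n \right)} = 5 + n + q$ ($U{\left(q,n \right)} = \left(q + n\right) + 5 = \left(n + q\right) + 5 = 5 + n + q$)
$W{\left(w,x \right)} = 576 - 144 x$ ($W{\left(w,x \right)} = - 3 \cdot 12 \left(6 - 2\right) \left(-4 + x\right) = - 3 \cdot 12 \cdot 4 \left(-4 + x\right) = - 3 \cdot 12 \left(-16 + 4 x\right) = - 3 \left(-192 + 48 x\right) = 576 - 144 x$)
$W{\left(y{\left(-10 \right)},U{\left(-11,8 \right)} \right)} + 27380 = \left(576 - 144 \left(5 + 8 - 11\right)\right) + 27380 = \left(576 - 288\right) + 27380 = 288 + 27380 = 27668$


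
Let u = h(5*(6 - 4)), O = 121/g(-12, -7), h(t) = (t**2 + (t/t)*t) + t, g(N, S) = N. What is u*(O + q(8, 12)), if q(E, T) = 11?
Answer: 110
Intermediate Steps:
h(t) = t**2 + 2*t (h(t) = (t**2 + 1*t) + t = (t**2 + t) + t = (t + t**2) + t = t**2 + 2*t)
O = -121/12 (O = 121/(-12) = 121*(-1/12) = -121/12 ≈ -10.083)
u = 120 (u = (5*(6 - 4))*(2 + 5*(6 - 4)) = (5*2)*(2 + 5*2) = 10*(2 + 10) = 10*12 = 120)
u*(O + q(8, 12)) = 120*(-121/12 + 11) = 120*(11/12) = 110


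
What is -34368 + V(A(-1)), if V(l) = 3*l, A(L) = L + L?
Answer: -34374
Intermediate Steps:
A(L) = 2*L
-34368 + V(A(-1)) = -34368 + 3*(2*(-1)) = -34368 + 3*(-2) = -34368 - 6 = -34374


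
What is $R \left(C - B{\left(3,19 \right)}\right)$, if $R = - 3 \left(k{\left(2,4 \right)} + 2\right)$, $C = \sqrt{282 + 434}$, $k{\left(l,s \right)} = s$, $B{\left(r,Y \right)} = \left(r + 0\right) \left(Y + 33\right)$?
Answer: $2808 - 36 \sqrt{179} \approx 2326.4$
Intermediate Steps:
$B{\left(r,Y \right)} = r \left(33 + Y\right)$
$C = 2 \sqrt{179}$ ($C = \sqrt{716} = 2 \sqrt{179} \approx 26.758$)
$R = -18$ ($R = - 3 \left(4 + 2\right) = \left(-3\right) 6 = -18$)
$R \left(C - B{\left(3,19 \right)}\right) = - 18 \left(2 \sqrt{179} - 3 \left(33 + 19\right)\right) = - 18 \left(2 \sqrt{179} - 3 \cdot 52\right) = - 18 \left(2 \sqrt{179} - 156\right) = - 18 \left(-156 + 2 \sqrt{179}\right) = 2808 - 36 \sqrt{179}$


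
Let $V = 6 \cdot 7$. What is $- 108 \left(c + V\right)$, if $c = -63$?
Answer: $2268$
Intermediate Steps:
$V = 42$
$- 108 \left(c + V\right) = - 108 \left(-63 + 42\right) = \left(-108\right) \left(-21\right) = 2268$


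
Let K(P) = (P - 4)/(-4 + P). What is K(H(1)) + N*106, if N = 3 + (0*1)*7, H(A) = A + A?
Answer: 319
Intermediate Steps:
H(A) = 2*A
K(P) = 1 (K(P) = (-4 + P)/(-4 + P) = 1)
N = 3 (N = 3 + 0*7 = 3 + 0 = 3)
K(H(1)) + N*106 = 1 + 3*106 = 1 + 318 = 319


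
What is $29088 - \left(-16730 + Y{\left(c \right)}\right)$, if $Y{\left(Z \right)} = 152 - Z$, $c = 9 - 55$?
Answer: $45620$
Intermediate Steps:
$c = -46$
$29088 - \left(-16730 + Y{\left(c \right)}\right) = 29088 - \left(-16730 + \left(152 - -46\right)\right) = 29088 - \left(-16730 + \left(152 + 46\right)\right) = 29088 - \left(-16730 + 198\right) = 29088 - -16532 = 29088 + 16532 = 45620$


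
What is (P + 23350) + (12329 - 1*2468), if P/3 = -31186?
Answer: -60347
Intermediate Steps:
P = -93558 (P = 3*(-31186) = -93558)
(P + 23350) + (12329 - 1*2468) = (-93558 + 23350) + (12329 - 1*2468) = -70208 + (12329 - 2468) = -70208 + 9861 = -60347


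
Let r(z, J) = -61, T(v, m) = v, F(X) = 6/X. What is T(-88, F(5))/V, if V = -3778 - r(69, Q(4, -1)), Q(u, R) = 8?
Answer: 88/3717 ≈ 0.023675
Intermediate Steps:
V = -3717 (V = -3778 - 1*(-61) = -3778 + 61 = -3717)
T(-88, F(5))/V = -88/(-3717) = -88*(-1/3717) = 88/3717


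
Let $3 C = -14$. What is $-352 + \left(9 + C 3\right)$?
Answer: $-357$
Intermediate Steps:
$C = - \frac{14}{3}$ ($C = \frac{1}{3} \left(-14\right) = - \frac{14}{3} \approx -4.6667$)
$-352 + \left(9 + C 3\right) = -352 + \left(9 - 14\right) = -352 - 5 = -357$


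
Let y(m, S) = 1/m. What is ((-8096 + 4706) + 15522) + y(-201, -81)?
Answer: 2438531/201 ≈ 12132.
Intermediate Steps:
((-8096 + 4706) + 15522) + y(-201, -81) = ((-8096 + 4706) + 15522) + 1/(-201) = (-3390 + 15522) - 1/201 = 12132 - 1/201 = 2438531/201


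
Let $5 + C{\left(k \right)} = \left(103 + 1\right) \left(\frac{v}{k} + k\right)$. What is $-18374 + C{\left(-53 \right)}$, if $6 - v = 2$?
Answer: $- \frac{1266639}{53} \approx -23899.0$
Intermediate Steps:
$v = 4$ ($v = 6 - 2 = 4$)
$C{\left(k \right)} = -5 + 104 k + \frac{416}{k}$ ($C{\left(k \right)} = -5 + \left(103 + 1\right) \left(\frac{4}{k} + k\right) = -5 + 104 \left(k + \frac{4}{k}\right) = -5 + \left(104 k + \frac{416}{k}\right) = -5 + 104 k + \frac{416}{k}$)
$-18374 + C{\left(-53 \right)} = -18374 + \left(-5 + 104 \left(-53\right) + \frac{416}{-53}\right) = -18374 - \frac{292817}{53} = - \frac{1266639}{53}$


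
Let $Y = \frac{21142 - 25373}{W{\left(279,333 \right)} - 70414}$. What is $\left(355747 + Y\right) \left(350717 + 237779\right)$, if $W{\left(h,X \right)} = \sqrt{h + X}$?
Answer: $\frac{1908112223210093213}{9114211} + \frac{466861233 \sqrt{17}}{154941587} \approx 2.0936 \cdot 10^{11}$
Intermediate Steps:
$W{\left(h,X \right)} = \sqrt{X + h}$
$Y = - \frac{4231}{-70414 + 6 \sqrt{17}}$ ($Y = \frac{21142 - 25373}{\sqrt{333 + 279} - 70414} = - \frac{4231}{\sqrt{612} - 70414} = - \frac{4231}{6 \sqrt{17} - 70414} = - \frac{4231}{-70414 + 6 \sqrt{17}} \approx 0.060109$)
$\left(355747 + Y\right) \left(350717 + 237779\right) = \left(355747 + \left(\frac{8762401}{145827376} + \frac{12693 \sqrt{17}}{2479065392}\right)\right) \left(350717 + 237779\right) = \left(\frac{51877660292273}{145827376} + \frac{12693 \sqrt{17}}{2479065392}\right) 588496 = \frac{1908112223210093213}{9114211} + \frac{466861233 \sqrt{17}}{154941587}$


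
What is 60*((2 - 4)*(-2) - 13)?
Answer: -540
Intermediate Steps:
60*((2 - 4)*(-2) - 13) = 60*(-2*(-2) - 13) = 60*(4 - 13) = 60*(-9) = -540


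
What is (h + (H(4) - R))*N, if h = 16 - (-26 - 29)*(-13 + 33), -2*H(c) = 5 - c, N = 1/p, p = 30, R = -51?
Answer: 2333/60 ≈ 38.883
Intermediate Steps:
N = 1/30 ≈ 0.033333
H(c) = -5/2 + c/2 (H(c) = -(5 - c)/2 = -5/2 + c/2)
h = 1116 (h = 16 - (-55)*20 = 16 - 1*(-1100) = 16 + 1100 = 1116)
(h + (H(4) - R))*N = (1116 + ((-5/2 + (1/2)*4) - 1*(-51)))*(1/30) = (1116 + ((-5/2 + 2) + 51))*(1/30) = (1116 + (-1/2 + 51))*(1/30) = (1116 + 101/2)*(1/30) = (2333/2)*(1/30) = 2333/60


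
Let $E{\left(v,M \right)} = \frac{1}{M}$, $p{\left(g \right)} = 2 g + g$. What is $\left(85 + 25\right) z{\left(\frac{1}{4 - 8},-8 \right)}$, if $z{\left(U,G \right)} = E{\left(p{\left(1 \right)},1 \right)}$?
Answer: $110$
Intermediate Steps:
$p{\left(g \right)} = 3 g$
$z{\left(U,G \right)} = 1$ ($z{\left(U,G \right)} = 1^{-1} = 1$)
$\left(85 + 25\right) z{\left(\frac{1}{4 - 8},-8 \right)} = \left(85 + 25\right) 1 = 110 \cdot 1 = 110$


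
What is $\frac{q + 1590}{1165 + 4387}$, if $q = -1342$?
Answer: $\frac{31}{694} \approx 0.044669$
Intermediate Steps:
$\frac{q + 1590}{1165 + 4387} = \frac{-1342 + 1590}{1165 + 4387} = \frac{248}{5552} = 248 \cdot \frac{1}{5552} = \frac{31}{694}$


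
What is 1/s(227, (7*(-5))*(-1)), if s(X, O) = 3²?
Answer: ⅑ ≈ 0.11111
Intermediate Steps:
s(X, O) = 9
1/s(227, (7*(-5))*(-1)) = 1/9 = ⅑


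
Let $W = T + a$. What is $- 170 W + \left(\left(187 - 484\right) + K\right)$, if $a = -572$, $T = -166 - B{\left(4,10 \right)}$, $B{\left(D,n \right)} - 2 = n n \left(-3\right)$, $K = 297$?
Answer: $74800$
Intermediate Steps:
$B{\left(D,n \right)} = 2 - 3 n^{2}$ ($B{\left(D,n \right)} = 2 + n n \left(-3\right) = 2 + n^{2} \left(-3\right) = 2 - 3 n^{2}$)
$T = 132$ ($T = -166 - \left(2 - 3 \cdot 10^{2}\right) = -166 - \left(2 - 300\right) = -166 - -298 = -166 + 298 = 132$)
$W = -440$ ($W = 132 - 572 = -440$)
$- 170 W + \left(\left(187 - 484\right) + K\right) = \left(-170\right) \left(-440\right) + \left(\left(187 - 484\right) + 297\right) = 74800 + \left(-297 + 297\right) = 74800 + 0 = 74800$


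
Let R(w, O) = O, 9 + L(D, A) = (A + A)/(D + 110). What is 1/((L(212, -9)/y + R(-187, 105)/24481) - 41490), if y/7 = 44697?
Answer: -411064706213/17055072909601971 ≈ -2.4102e-5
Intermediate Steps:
y = 312879 (y = 7*44697 = 312879)
L(D, A) = -9 + 2*A/(110 + D) (L(D, A) = -9 + (A + A)/(D + 110) = -9 + (2*A)/(110 + D) = -9 + 2*A/(110 + D))
1/((L(212, -9)/y + R(-187, 105)/24481) - 41490) = 1/((((-990 - 9*212 + 2*(-9))/(110 + 212))/312879 + 105/24481) - 41490) = 1/((((-990 - 1908 - 18)/322)*(1/312879) + 105*(1/24481)) - 41490) = 1/((((1/322)*(-2916))*(1/312879) + 105/24481) - 41490) = 1/((-1458/161*1/312879 + 105/24481) - 41490) = 1/((-486/16791173 + 105/24481) - 41490) = 1/(1751175399/411064706213 - 41490) = 1/(-17055072909601971/411064706213) = -411064706213/17055072909601971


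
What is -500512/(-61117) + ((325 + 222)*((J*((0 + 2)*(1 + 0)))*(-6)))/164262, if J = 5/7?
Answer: 13654758454/1673200109 ≈ 8.1609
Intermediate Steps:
J = 5/7 (J = 5*(⅐) = 5/7 ≈ 0.71429)
-500512/(-61117) + ((325 + 222)*((J*((0 + 2)*(1 + 0)))*(-6)))/164262 = -500512/(-61117) + ((325 + 222)*((5*((0 + 2)*(1 + 0))/7)*(-6)))/164262 = -500512*(-1/61117) + (547*((5*(2*1)/7)*(-6)))*(1/164262) = 500512/61117 + (547*(((5/7)*2)*(-6)))*(1/164262) = 500512/61117 + (547*((10/7)*(-6)))*(1/164262) = 500512/61117 + (547*(-60/7))*(1/164262) = 500512/61117 - 32820/7*1/164262 = 500512/61117 - 5470/191639 = 13654758454/1673200109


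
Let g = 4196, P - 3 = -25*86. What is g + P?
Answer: 2049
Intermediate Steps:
P = -2147 (P = 3 - 25*86 = 3 - 2150 = -2147)
g + P = 4196 - 2147 = 2049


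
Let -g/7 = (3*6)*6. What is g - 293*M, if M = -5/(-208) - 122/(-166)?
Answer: -16890763/17264 ≈ -978.38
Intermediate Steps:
M = 13103/17264 (M = -5*(-1/208) - 122*(-1/166) = 5/208 + 61/83 = 13103/17264 ≈ 0.75898)
g = -756 (g = -7*3*6*6 = -126*6 = -7*108 = -756)
g - 293*M = -756 - 293*13103/17264 = -756 - 3839179/17264 = -16890763/17264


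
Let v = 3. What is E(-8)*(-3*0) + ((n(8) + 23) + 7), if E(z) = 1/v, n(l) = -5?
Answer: 25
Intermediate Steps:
E(z) = 1/3
E(-8)*(-3*0) + ((n(8) + 23) + 7) = (-3*0)/3 + ((-5 + 23) + 7) = (1/3)*0 + (18 + 7) = 0 + 25 = 25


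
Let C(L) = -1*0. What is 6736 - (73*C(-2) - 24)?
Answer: 6760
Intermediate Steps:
C(L) = 0
6736 - (73*C(-2) - 24) = 6736 - (73*0 - 24) = 6736 - (0 - 24) = 6736 - 1*(-24) = 6736 + 24 = 6760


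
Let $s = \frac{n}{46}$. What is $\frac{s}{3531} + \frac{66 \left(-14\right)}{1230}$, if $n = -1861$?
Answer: $- \frac{25395109}{33297330} \approx -0.76268$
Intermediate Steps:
$s = - \frac{1861}{46} \approx -40.457$
$\frac{s}{3531} + \frac{66 \left(-14\right)}{1230} = - \frac{1861}{46 \cdot 3531} + \frac{66 \left(-14\right)}{1230} = \left(- \frac{1861}{46}\right) \frac{1}{3531} - \frac{154}{205} = - \frac{1861}{162426} - \frac{154}{205} = - \frac{25395109}{33297330}$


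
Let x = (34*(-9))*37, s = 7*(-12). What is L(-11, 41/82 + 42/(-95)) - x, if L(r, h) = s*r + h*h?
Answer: 442080721/36100 ≈ 12246.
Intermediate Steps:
s = -84
L(r, h) = h**2 - 84*r (L(r, h) = -84*r + h*h = -84*r + h**2 = h**2 - 84*r)
x = -11322 (x = -306*37 = -11322)
L(-11, 41/82 + 42/(-95)) - x = ((41/82 + 42/(-95))**2 - 84*(-11)) - 1*(-11322) = ((41*(1/82) + 42*(-1/95))**2 + 924) + 11322 = ((1/2 - 42/95)**2 + 924) + 11322 = ((11/190)**2 + 924) + 11322 = (121/36100 + 924) + 11322 = 33356521/36100 + 11322 = 442080721/36100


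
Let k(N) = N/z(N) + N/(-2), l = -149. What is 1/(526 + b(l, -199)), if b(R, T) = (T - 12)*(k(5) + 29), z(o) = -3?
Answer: -6/28283 ≈ -0.00021214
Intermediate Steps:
k(N) = -5*N/6 (k(N) = N/(-3) + N/(-2) = N*(-1/3) + N*(-1/2) = -N/3 - N/2 = -5*N/6)
b(R, T) = -298 + 149*T/6 (b(R, T) = (T - 12)*(-5/6*5 + 29) = (-12 + T)*(-25/6 + 29) = (-12 + T)*(149/6) = -298 + 149*T/6)
1/(526 + b(l, -199)) = 1/(526 + (-298 + (149/6)*(-199))) = 1/(526 + (-298 - 29651/6)) = 1/(526 - 31439/6) = 1/(-28283/6) = -6/28283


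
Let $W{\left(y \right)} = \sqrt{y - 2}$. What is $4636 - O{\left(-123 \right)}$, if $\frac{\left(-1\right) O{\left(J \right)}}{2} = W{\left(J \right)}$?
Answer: $4636 + 10 i \sqrt{5} \approx 4636.0 + 22.361 i$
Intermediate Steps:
$W{\left(y \right)} = \sqrt{-2 + y}$
$O{\left(J \right)} = - 2 \sqrt{-2 + J}$
$4636 - O{\left(-123 \right)} = 4636 - - 2 \sqrt{-2 - 123} = 4636 - - 2 \sqrt{-125} = 4636 - - 2 \cdot 5 i \sqrt{5} = 4636 - - 10 i \sqrt{5} = 4636 + 10 i \sqrt{5}$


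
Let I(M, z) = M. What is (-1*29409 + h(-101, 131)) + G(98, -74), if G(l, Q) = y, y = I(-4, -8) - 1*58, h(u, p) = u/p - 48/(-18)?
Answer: -11581358/393 ≈ -29469.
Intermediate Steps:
h(u, p) = 8/3 + u/p (h(u, p) = u/p - 48*(-1/18) = u/p + 8/3 = 8/3 + u/p)
y = -62 (y = -4 - 1*58 = -4 - 58 = -62)
G(l, Q) = -62
(-1*29409 + h(-101, 131)) + G(98, -74) = (-1*29409 + (8/3 - 101/131)) - 62 = (-29409 + (8/3 - 101*1/131)) - 62 = (-29409 + (8/3 - 101/131)) - 62 = (-29409 + 745/393) - 62 = -11556992/393 - 62 = -11581358/393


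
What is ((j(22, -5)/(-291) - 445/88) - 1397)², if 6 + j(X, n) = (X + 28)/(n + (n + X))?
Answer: 11601687310454641/5901926976 ≈ 1.9657e+6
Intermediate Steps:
j(X, n) = -6 + (28 + X)/(X + 2*n) (j(X, n) = -6 + (X + 28)/(n + (n + X)) = -6 + (28 + X)/(n + (X + n)) = -6 + (28 + X)/(X + 2*n))
((j(22, -5)/(-291) - 445/88) - 1397)² = ((((28 - 12*(-5) - 5*22)/(22 + 2*(-5)))/(-291) - 445/88) - 1397)² = ((((28 + 60 - 110)/(22 - 10))*(-1/291) - 445*1/88) - 1397)² = (((-22/12)*(-1/291) - 445/88) - 1397)² = ((((1/12)*(-22))*(-1/291) - 445/88) - 1397)² = ((-11/6*(-1/291) - 445/88) - 1397)² = ((11/1746 - 445/88) - 1397)² = (-388001/76824 - 1397)² = (-107711129/76824)² = 11601687310454641/5901926976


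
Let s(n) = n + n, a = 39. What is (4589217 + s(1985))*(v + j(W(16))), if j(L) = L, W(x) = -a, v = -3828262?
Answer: -17584102385287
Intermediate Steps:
s(n) = 2*n
W(x) = -39 (W(x) = -1*39 = -39)
(4589217 + s(1985))*(v + j(W(16))) = (4589217 + 2*1985)*(-3828262 - 39) = (4589217 + 3970)*(-3828301) = 4593187*(-3828301) = -17584102385287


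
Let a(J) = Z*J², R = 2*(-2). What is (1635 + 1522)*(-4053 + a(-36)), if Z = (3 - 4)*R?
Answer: 3570567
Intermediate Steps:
R = -4
Z = 4 (Z = (3 - 4)*(-4) = -1*(-4) = 4)
a(J) = 4*J²
(1635 + 1522)*(-4053 + a(-36)) = (1635 + 1522)*(-4053 + 4*(-36)²) = 3157*(-4053 + 4*1296) = 3157*(-4053 + 5184) = 3157*1131 = 3570567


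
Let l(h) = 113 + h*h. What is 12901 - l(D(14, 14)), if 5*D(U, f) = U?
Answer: 319504/25 ≈ 12780.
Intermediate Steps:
D(U, f) = U/5
l(h) = 113 + h²
12901 - l(D(14, 14)) = 12901 - (113 + ((⅕)*14)²) = 12901 - (113 + (14/5)²) = 12901 - (113 + 196/25) = 12901 - 1*3021/25 = 12901 - 3021/25 = 319504/25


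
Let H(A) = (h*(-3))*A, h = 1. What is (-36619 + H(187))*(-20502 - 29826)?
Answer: 1871195040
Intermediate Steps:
H(A) = -3*A (H(A) = (1*(-3))*A = -3*A)
(-36619 + H(187))*(-20502 - 29826) = (-36619 - 3*187)*(-20502 - 29826) = (-36619 - 561)*(-50328) = -37180*(-50328) = 1871195040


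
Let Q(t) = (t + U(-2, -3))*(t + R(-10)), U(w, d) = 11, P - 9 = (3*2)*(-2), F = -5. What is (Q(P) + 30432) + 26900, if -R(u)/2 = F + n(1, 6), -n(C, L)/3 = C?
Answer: 57436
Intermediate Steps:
n(C, L) = -3*C
P = -3 (P = 9 + (3*2)*(-2) = 9 + 6*(-2) = 9 - 12 = -3)
R(u) = 16 (R(u) = -2*(-5 - 3*1) = -2*(-5 - 3) = -2*(-8) = 16)
Q(t) = (11 + t)*(16 + t) (Q(t) = (t + 11)*(t + 16) = (11 + t)*(16 + t))
(Q(P) + 30432) + 26900 = ((176 + (-3)**2 + 27*(-3)) + 30432) + 26900 = ((176 + 9 - 81) + 30432) + 26900 = (104 + 30432) + 26900 = 30536 + 26900 = 57436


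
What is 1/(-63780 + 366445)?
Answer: 1/302665 ≈ 3.3040e-6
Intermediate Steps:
1/(-63780 + 366445) = 1/302665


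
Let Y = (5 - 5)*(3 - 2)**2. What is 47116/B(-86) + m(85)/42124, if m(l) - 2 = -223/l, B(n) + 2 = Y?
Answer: -84350361373/3580540 ≈ -23558.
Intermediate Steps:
Y = 0 (Y = 0*1**2 = 0*1 = 0)
B(n) = -2 (B(n) = -2 + 0 = -2)
m(l) = 2 - 223/l
47116/B(-86) + m(85)/42124 = 47116/(-2) + (2 - 223/85)/42124 = 47116*(-1/2) + (2 - 223*1/85)*(1/42124) = -23558 + (2 - 223/85)*(1/42124) = -23558 - 53/85*1/42124 = -23558 - 53/3580540 = -84350361373/3580540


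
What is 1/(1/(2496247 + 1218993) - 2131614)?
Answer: -3715240/7919457597359 ≈ -4.6913e-7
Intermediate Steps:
1/(1/(2496247 + 1218993) - 2131614) = 1/(1/3715240 - 2131614) = 1/(-7919457597359/3715240) = -3715240/7919457597359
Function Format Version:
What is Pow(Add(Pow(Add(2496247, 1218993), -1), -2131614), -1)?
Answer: Rational(-3715240, 7919457597359) ≈ -4.6913e-7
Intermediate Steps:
Pow(Add(Pow(Add(2496247, 1218993), -1), -2131614), -1) = Pow(Add(Pow(3715240, -1), -2131614), -1) = Pow(Add(Rational(1, 3715240), -2131614), -1) = Pow(Rational(-7919457597359, 3715240), -1) = Rational(-3715240, 7919457597359)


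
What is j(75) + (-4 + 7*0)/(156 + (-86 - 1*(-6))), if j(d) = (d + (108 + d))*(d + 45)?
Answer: 588239/19 ≈ 30960.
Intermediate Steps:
j(d) = (45 + d)*(108 + 2*d) (j(d) = (108 + 2*d)*(45 + d) = (45 + d)*(108 + 2*d))
j(75) + (-4 + 7*0)/(156 + (-86 - 1*(-6))) = (4860 + 2*75² + 198*75) + (-4 + 7*0)/(156 + (-86 - 1*(-6))) = (4860 + 2*5625 + 14850) + (-4 + 0)/(156 + (-86 + 6)) = (4860 + 11250 + 14850) - 4/(156 - 80) = 30960 - 4/76 = 30960 - 4*1/76 = 30960 - 1/19 = 588239/19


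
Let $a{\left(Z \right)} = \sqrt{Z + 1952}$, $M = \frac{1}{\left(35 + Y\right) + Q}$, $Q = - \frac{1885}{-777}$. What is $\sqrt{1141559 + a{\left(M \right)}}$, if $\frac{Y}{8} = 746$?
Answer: $\frac{\sqrt{1553488550202474044 + 583277 \sqrt{10625503924636586}}}{1166554} \approx 1068.5$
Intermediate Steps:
$Y = 5968$ ($Y = 8 \cdot 746 = 5968$)
$Q = \frac{1885}{777}$ ($Q = \left(-1885\right) \left(- \frac{1}{777}\right) = \frac{1885}{777} \approx 2.426$)
$M = \frac{777}{4666216}$ ($M = \frac{1}{\left(35 + 5968\right) + \frac{1885}{777}} = \frac{1}{6003 + \frac{1885}{777}} = \frac{1}{\frac{4666216}{777}} = \frac{777}{4666216} \approx 0.00016652$)
$a{\left(Z \right)} = \sqrt{1952 + Z}$
$\sqrt{1141559 + a{\left(M \right)}} = \sqrt{1141559 + \sqrt{1952 + \frac{777}{4666216}}} = \sqrt{1141559 + \sqrt{\frac{9108454409}{4666216}}} = \sqrt{1141559 + \frac{\sqrt{10625503924636586}}{2333108}}$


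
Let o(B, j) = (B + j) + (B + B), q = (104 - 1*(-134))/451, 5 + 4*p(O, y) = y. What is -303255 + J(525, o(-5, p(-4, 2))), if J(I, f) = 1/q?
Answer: -72174239/238 ≈ -3.0325e+5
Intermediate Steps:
p(O, y) = -5/4 + y/4
q = 238/451 (q = (104 + 134)*(1/451) = 238*(1/451) = 238/451 ≈ 0.52772)
o(B, j) = j + 3*B (o(B, j) = (B + j) + 2*B = j + 3*B)
J(I, f) = 451/238 (J(I, f) = 1/(238/451) = 451/238)
-303255 + J(525, o(-5, p(-4, 2))) = -303255 + 451/238 = -72174239/238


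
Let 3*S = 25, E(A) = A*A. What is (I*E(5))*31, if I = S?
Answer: 19375/3 ≈ 6458.3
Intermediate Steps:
E(A) = A²
S = 25/3 (S = (⅓)*25 = 25/3 ≈ 8.3333)
I = 25/3 ≈ 8.3333
(I*E(5))*31 = ((25/3)*5²)*31 = ((25/3)*25)*31 = (625/3)*31 = 19375/3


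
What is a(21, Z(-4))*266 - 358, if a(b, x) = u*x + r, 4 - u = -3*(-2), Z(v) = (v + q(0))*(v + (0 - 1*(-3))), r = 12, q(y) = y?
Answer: 706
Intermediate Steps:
Z(v) = v*(3 + v) (Z(v) = (v + 0)*(v + (0 - 1*(-3))) = v*(v + (0 + 3)) = v*(v + 3) = v*(3 + v))
u = -2 (u = 4 - (-3)*(-2) = 4 - 1*6 = 4 - 6 = -2)
a(b, x) = 12 - 2*x (a(b, x) = -2*x + 12 = 12 - 2*x)
a(21, Z(-4))*266 - 358 = (12 - (-8)*(3 - 4))*266 - 358 = (12 - (-8)*(-1))*266 - 358 = (12 - 2*4)*266 - 358 = (12 - 8)*266 - 358 = 4*266 - 358 = 1064 - 358 = 706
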